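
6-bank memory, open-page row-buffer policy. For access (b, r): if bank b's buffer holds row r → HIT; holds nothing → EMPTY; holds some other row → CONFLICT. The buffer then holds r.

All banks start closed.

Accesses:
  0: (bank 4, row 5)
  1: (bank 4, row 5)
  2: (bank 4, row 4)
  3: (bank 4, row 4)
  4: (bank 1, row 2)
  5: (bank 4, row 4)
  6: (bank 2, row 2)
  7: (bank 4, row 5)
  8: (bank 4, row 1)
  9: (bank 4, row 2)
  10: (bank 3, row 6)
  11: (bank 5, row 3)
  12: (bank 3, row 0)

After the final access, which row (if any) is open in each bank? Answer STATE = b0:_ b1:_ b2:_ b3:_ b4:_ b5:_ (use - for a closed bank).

STATE = b0:- b1:2 b2:2 b3:0 b4:2 b5:3

#0 (4,5) E
#1 (4,5) H  (was 5)
#2 (4,4) C  (was 5)
#3 (4,4) H  (was 4)
#4 (1,2) E
#5 (4,4) H  (was 4)
#6 (2,2) E
#7 (4,5) C  (was 4)
#8 (4,1) C  (was 5)
#9 (4,2) C  (was 1)
#10 (3,6) E
#11 (5,3) E
#12 (3,0) C  (was 6)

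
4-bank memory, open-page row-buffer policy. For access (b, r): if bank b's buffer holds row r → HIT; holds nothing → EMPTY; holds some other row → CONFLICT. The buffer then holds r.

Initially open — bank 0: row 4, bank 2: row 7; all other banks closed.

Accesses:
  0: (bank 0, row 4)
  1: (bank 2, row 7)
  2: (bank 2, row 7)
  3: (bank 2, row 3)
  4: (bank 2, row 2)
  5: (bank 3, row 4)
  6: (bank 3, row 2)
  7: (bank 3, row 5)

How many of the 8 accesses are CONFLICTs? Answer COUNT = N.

step 0: bank0 4->4 [HIT]
step 1: bank2 7->7 [HIT]
step 2: bank2 7->7 [HIT]
step 3: bank2 7->3 [CONFLICT]
step 4: bank2 3->2 [CONFLICT]
step 5: bank3 None->4 [EMPTY]
step 6: bank3 4->2 [CONFLICT]
step 7: bank3 2->5 [CONFLICT]

COUNT = 4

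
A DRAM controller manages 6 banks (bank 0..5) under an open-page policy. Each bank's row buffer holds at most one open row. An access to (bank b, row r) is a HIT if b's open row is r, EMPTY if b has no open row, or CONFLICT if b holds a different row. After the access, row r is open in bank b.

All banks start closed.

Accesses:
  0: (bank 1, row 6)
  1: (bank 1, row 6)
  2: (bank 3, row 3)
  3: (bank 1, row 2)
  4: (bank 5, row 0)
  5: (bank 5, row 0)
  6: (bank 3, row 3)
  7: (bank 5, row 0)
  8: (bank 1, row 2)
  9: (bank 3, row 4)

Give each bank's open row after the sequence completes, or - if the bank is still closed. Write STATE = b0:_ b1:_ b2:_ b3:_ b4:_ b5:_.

STATE = b0:- b1:2 b2:- b3:4 b4:- b5:0

step 0: bank1 None->6 [EMPTY]
step 1: bank1 6->6 [HIT]
step 2: bank3 None->3 [EMPTY]
step 3: bank1 6->2 [CONFLICT]
step 4: bank5 None->0 [EMPTY]
step 5: bank5 0->0 [HIT]
step 6: bank3 3->3 [HIT]
step 7: bank5 0->0 [HIT]
step 8: bank1 2->2 [HIT]
step 9: bank3 3->4 [CONFLICT]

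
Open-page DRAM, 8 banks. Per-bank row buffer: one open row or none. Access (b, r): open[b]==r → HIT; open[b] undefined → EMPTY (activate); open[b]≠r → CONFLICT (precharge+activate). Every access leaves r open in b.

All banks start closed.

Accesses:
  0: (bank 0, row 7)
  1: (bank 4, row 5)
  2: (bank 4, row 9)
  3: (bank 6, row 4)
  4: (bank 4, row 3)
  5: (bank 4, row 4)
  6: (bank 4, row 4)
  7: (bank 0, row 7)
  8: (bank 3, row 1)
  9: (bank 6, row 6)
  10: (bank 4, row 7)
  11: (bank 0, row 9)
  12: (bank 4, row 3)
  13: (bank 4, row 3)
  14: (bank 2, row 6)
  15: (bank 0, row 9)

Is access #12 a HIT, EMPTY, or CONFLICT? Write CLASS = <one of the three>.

CLASS = CONFLICT

step 0: bank0 None->7 [EMPTY]
step 1: bank4 None->5 [EMPTY]
step 2: bank4 5->9 [CONFLICT]
step 3: bank6 None->4 [EMPTY]
step 4: bank4 9->3 [CONFLICT]
step 5: bank4 3->4 [CONFLICT]
step 6: bank4 4->4 [HIT]
step 7: bank0 7->7 [HIT]
step 8: bank3 None->1 [EMPTY]
step 9: bank6 4->6 [CONFLICT]
step 10: bank4 4->7 [CONFLICT]
step 11: bank0 7->9 [CONFLICT]
step 12: bank4 7->3 [CONFLICT]
step 13: bank4 3->3 [HIT]
step 14: bank2 None->6 [EMPTY]
step 15: bank0 9->9 [HIT]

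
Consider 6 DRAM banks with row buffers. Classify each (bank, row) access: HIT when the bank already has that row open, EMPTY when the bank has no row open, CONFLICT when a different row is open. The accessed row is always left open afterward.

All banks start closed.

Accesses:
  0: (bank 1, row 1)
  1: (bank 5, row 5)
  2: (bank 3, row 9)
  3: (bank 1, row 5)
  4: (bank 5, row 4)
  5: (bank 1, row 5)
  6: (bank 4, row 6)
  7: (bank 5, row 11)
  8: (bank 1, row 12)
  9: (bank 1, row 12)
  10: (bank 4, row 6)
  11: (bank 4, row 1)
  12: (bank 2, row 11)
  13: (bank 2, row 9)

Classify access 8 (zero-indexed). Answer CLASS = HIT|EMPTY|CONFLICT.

CLASS = CONFLICT

  [0] b1 r1: no row ⇒ E
  [1] b5 r5: no row ⇒ E
  [2] b3 r9: no row ⇒ E
  [3] b1 r5: had r1 ⇒ C
  [4] b5 r4: had r5 ⇒ C
  [5] b1 r5: had r5 ⇒ H
  [6] b4 r6: no row ⇒ E
  [7] b5 r11: had r4 ⇒ C
  [8] b1 r12: had r5 ⇒ C
  [9] b1 r12: had r12 ⇒ H
  [10] b4 r6: had r6 ⇒ H
  [11] b4 r1: had r6 ⇒ C
  [12] b2 r11: no row ⇒ E
  [13] b2 r9: had r11 ⇒ C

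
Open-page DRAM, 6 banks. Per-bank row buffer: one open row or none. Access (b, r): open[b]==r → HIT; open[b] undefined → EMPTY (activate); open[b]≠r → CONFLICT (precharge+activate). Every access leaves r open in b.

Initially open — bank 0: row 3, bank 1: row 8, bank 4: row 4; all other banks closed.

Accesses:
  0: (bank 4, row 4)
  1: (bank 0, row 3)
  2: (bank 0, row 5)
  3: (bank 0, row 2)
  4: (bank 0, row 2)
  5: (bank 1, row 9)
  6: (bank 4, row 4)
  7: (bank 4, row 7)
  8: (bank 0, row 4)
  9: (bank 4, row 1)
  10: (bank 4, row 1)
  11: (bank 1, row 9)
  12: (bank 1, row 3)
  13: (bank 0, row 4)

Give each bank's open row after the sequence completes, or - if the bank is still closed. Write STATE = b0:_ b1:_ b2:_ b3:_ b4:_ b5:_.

  [0] b4 r4: had r4 ⇒ H
  [1] b0 r3: had r3 ⇒ H
  [2] b0 r5: had r3 ⇒ C
  [3] b0 r2: had r5 ⇒ C
  [4] b0 r2: had r2 ⇒ H
  [5] b1 r9: had r8 ⇒ C
  [6] b4 r4: had r4 ⇒ H
  [7] b4 r7: had r4 ⇒ C
  [8] b0 r4: had r2 ⇒ C
  [9] b4 r1: had r7 ⇒ C
  [10] b4 r1: had r1 ⇒ H
  [11] b1 r9: had r9 ⇒ H
  [12] b1 r3: had r9 ⇒ C
  [13] b0 r4: had r4 ⇒ H

STATE = b0:4 b1:3 b2:- b3:- b4:1 b5:-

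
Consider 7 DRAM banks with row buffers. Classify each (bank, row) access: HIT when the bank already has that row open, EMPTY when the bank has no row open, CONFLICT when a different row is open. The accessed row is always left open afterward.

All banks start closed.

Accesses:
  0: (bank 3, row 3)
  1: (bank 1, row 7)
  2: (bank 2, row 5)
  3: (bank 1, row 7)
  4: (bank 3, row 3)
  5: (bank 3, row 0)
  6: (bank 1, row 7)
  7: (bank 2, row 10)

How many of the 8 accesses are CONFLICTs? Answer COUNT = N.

step 0: bank3 None->3 [EMPTY]
step 1: bank1 None->7 [EMPTY]
step 2: bank2 None->5 [EMPTY]
step 3: bank1 7->7 [HIT]
step 4: bank3 3->3 [HIT]
step 5: bank3 3->0 [CONFLICT]
step 6: bank1 7->7 [HIT]
step 7: bank2 5->10 [CONFLICT]

COUNT = 2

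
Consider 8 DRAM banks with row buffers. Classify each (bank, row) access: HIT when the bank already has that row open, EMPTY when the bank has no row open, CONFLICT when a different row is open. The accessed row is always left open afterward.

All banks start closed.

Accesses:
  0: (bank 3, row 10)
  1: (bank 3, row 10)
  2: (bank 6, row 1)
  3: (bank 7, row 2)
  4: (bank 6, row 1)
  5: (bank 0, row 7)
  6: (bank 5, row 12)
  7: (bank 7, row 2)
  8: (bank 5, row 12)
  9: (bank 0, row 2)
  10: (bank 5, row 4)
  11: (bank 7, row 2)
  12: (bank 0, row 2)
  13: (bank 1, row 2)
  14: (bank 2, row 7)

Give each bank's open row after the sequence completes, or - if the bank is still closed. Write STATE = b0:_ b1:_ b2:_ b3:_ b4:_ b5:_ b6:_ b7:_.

STATE = b0:2 b1:2 b2:7 b3:10 b4:- b5:4 b6:1 b7:2

  [0] b3 r10: no row ⇒ E
  [1] b3 r10: had r10 ⇒ H
  [2] b6 r1: no row ⇒ E
  [3] b7 r2: no row ⇒ E
  [4] b6 r1: had r1 ⇒ H
  [5] b0 r7: no row ⇒ E
  [6] b5 r12: no row ⇒ E
  [7] b7 r2: had r2 ⇒ H
  [8] b5 r12: had r12 ⇒ H
  [9] b0 r2: had r7 ⇒ C
  [10] b5 r4: had r12 ⇒ C
  [11] b7 r2: had r2 ⇒ H
  [12] b0 r2: had r2 ⇒ H
  [13] b1 r2: no row ⇒ E
  [14] b2 r7: no row ⇒ E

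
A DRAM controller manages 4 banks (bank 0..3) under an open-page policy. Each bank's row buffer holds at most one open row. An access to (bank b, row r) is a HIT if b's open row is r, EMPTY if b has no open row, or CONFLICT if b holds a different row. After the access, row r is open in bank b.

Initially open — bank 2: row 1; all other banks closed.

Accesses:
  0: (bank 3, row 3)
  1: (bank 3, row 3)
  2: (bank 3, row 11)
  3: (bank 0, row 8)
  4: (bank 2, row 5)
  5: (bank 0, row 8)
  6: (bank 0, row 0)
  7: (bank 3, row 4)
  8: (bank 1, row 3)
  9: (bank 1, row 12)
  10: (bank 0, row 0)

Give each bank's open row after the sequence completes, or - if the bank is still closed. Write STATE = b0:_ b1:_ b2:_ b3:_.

#0 (3,3) E
#1 (3,3) H  (was 3)
#2 (3,11) C  (was 3)
#3 (0,8) E
#4 (2,5) C  (was 1)
#5 (0,8) H  (was 8)
#6 (0,0) C  (was 8)
#7 (3,4) C  (was 11)
#8 (1,3) E
#9 (1,12) C  (was 3)
#10 (0,0) H  (was 0)

STATE = b0:0 b1:12 b2:5 b3:4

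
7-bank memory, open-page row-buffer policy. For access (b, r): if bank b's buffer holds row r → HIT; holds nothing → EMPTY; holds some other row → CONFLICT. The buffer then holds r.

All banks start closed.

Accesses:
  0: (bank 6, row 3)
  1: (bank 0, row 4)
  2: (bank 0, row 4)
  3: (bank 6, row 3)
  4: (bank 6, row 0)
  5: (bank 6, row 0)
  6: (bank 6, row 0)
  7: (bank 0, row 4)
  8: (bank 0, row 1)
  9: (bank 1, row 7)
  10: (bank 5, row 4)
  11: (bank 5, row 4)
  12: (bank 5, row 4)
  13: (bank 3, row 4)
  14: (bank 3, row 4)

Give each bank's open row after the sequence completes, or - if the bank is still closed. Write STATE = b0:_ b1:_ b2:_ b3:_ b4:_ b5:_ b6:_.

#0 (6,3) E
#1 (0,4) E
#2 (0,4) H  (was 4)
#3 (6,3) H  (was 3)
#4 (6,0) C  (was 3)
#5 (6,0) H  (was 0)
#6 (6,0) H  (was 0)
#7 (0,4) H  (was 4)
#8 (0,1) C  (was 4)
#9 (1,7) E
#10 (5,4) E
#11 (5,4) H  (was 4)
#12 (5,4) H  (was 4)
#13 (3,4) E
#14 (3,4) H  (was 4)

STATE = b0:1 b1:7 b2:- b3:4 b4:- b5:4 b6:0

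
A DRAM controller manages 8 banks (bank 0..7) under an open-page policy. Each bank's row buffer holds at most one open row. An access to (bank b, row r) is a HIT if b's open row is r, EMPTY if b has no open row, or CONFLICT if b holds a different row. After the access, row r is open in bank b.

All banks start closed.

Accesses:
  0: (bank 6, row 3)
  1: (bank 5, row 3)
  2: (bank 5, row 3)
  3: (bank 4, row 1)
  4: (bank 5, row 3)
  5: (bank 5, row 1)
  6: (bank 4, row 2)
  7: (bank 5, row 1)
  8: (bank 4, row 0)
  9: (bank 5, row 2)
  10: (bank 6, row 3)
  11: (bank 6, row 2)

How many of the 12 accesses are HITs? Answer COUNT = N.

COUNT = 4

step 0: bank6 None->3 [EMPTY]
step 1: bank5 None->3 [EMPTY]
step 2: bank5 3->3 [HIT]
step 3: bank4 None->1 [EMPTY]
step 4: bank5 3->3 [HIT]
step 5: bank5 3->1 [CONFLICT]
step 6: bank4 1->2 [CONFLICT]
step 7: bank5 1->1 [HIT]
step 8: bank4 2->0 [CONFLICT]
step 9: bank5 1->2 [CONFLICT]
step 10: bank6 3->3 [HIT]
step 11: bank6 3->2 [CONFLICT]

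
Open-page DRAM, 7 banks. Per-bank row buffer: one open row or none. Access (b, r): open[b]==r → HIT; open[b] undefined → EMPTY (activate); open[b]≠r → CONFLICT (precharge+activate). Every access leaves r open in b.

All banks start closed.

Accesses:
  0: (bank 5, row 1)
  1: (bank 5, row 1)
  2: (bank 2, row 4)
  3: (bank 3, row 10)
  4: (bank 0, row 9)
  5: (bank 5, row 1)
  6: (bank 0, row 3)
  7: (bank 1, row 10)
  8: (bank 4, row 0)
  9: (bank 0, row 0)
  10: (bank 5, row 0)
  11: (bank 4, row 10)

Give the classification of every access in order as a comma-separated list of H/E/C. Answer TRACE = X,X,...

TRACE = E,H,E,E,E,H,C,E,E,C,C,C

0: bank 5 row 1 — prev None → EMPTY
1: bank 5 row 1 — prev 1 → HIT
2: bank 2 row 4 — prev None → EMPTY
3: bank 3 row 10 — prev None → EMPTY
4: bank 0 row 9 — prev None → EMPTY
5: bank 5 row 1 — prev 1 → HIT
6: bank 0 row 3 — prev 9 → CONFLICT
7: bank 1 row 10 — prev None → EMPTY
8: bank 4 row 0 — prev None → EMPTY
9: bank 0 row 0 — prev 3 → CONFLICT
10: bank 5 row 0 — prev 1 → CONFLICT
11: bank 4 row 10 — prev 0 → CONFLICT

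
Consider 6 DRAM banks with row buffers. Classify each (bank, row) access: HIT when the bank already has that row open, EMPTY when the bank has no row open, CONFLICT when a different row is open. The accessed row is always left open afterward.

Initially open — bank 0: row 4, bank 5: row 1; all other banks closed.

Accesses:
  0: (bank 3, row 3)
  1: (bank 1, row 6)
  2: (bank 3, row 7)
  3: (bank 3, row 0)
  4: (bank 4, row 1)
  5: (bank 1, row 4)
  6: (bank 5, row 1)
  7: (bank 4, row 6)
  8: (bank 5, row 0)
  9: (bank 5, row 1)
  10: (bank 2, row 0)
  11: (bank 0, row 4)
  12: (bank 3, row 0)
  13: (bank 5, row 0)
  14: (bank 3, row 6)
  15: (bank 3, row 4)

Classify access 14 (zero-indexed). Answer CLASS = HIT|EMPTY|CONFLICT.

  [0] b3 r3: no row ⇒ E
  [1] b1 r6: no row ⇒ E
  [2] b3 r7: had r3 ⇒ C
  [3] b3 r0: had r7 ⇒ C
  [4] b4 r1: no row ⇒ E
  [5] b1 r4: had r6 ⇒ C
  [6] b5 r1: had r1 ⇒ H
  [7] b4 r6: had r1 ⇒ C
  [8] b5 r0: had r1 ⇒ C
  [9] b5 r1: had r0 ⇒ C
  [10] b2 r0: no row ⇒ E
  [11] b0 r4: had r4 ⇒ H
  [12] b3 r0: had r0 ⇒ H
  [13] b5 r0: had r1 ⇒ C
  [14] b3 r6: had r0 ⇒ C
  [15] b3 r4: had r6 ⇒ C

CLASS = CONFLICT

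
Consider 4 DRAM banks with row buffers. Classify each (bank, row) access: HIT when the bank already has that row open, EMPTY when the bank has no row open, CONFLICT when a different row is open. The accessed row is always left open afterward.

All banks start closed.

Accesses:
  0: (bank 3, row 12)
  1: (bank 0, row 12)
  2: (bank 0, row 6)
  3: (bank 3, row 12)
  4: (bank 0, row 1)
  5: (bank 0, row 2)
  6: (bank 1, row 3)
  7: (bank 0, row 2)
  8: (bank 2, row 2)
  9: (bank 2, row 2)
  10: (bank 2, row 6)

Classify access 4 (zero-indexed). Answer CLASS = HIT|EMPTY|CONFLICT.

0: bank 3 row 12 — prev None → EMPTY
1: bank 0 row 12 — prev None → EMPTY
2: bank 0 row 6 — prev 12 → CONFLICT
3: bank 3 row 12 — prev 12 → HIT
4: bank 0 row 1 — prev 6 → CONFLICT
5: bank 0 row 2 — prev 1 → CONFLICT
6: bank 1 row 3 — prev None → EMPTY
7: bank 0 row 2 — prev 2 → HIT
8: bank 2 row 2 — prev None → EMPTY
9: bank 2 row 2 — prev 2 → HIT
10: bank 2 row 6 — prev 2 → CONFLICT

CLASS = CONFLICT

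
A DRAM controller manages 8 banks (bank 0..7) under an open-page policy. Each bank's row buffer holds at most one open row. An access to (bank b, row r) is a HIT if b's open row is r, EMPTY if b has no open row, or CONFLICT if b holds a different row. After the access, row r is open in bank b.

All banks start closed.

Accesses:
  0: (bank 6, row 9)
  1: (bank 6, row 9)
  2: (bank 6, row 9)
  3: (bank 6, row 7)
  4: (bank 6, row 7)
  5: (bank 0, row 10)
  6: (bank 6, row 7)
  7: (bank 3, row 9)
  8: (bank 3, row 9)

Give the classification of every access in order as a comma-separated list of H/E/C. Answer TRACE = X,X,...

#0 (6,9) E
#1 (6,9) H  (was 9)
#2 (6,9) H  (was 9)
#3 (6,7) C  (was 9)
#4 (6,7) H  (was 7)
#5 (0,10) E
#6 (6,7) H  (was 7)
#7 (3,9) E
#8 (3,9) H  (was 9)

TRACE = E,H,H,C,H,E,H,E,H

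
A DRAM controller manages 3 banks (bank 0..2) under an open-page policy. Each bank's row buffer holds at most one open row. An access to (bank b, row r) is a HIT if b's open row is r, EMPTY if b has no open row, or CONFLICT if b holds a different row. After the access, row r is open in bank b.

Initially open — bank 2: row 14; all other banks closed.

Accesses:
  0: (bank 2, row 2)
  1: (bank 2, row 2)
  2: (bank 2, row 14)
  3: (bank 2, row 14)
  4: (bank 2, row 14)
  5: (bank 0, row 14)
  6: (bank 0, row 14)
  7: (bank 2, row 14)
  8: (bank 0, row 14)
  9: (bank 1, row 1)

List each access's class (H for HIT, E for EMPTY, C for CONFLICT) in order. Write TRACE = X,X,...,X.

step 0: bank2 14->2 [CONFLICT]
step 1: bank2 2->2 [HIT]
step 2: bank2 2->14 [CONFLICT]
step 3: bank2 14->14 [HIT]
step 4: bank2 14->14 [HIT]
step 5: bank0 None->14 [EMPTY]
step 6: bank0 14->14 [HIT]
step 7: bank2 14->14 [HIT]
step 8: bank0 14->14 [HIT]
step 9: bank1 None->1 [EMPTY]

TRACE = C,H,C,H,H,E,H,H,H,E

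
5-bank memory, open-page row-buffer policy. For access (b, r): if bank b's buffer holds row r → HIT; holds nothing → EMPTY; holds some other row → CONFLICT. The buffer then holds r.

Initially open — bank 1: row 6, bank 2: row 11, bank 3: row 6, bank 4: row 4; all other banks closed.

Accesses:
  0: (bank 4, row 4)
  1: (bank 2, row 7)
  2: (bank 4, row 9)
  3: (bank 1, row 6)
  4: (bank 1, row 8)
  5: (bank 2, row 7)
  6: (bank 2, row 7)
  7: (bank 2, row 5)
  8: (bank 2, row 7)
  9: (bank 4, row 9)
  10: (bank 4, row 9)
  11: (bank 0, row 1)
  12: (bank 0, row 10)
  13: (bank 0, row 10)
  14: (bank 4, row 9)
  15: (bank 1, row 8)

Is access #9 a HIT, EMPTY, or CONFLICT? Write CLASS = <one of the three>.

step 0: bank4 4->4 [HIT]
step 1: bank2 11->7 [CONFLICT]
step 2: bank4 4->9 [CONFLICT]
step 3: bank1 6->6 [HIT]
step 4: bank1 6->8 [CONFLICT]
step 5: bank2 7->7 [HIT]
step 6: bank2 7->7 [HIT]
step 7: bank2 7->5 [CONFLICT]
step 8: bank2 5->7 [CONFLICT]
step 9: bank4 9->9 [HIT]
step 10: bank4 9->9 [HIT]
step 11: bank0 None->1 [EMPTY]
step 12: bank0 1->10 [CONFLICT]
step 13: bank0 10->10 [HIT]
step 14: bank4 9->9 [HIT]
step 15: bank1 8->8 [HIT]

CLASS = HIT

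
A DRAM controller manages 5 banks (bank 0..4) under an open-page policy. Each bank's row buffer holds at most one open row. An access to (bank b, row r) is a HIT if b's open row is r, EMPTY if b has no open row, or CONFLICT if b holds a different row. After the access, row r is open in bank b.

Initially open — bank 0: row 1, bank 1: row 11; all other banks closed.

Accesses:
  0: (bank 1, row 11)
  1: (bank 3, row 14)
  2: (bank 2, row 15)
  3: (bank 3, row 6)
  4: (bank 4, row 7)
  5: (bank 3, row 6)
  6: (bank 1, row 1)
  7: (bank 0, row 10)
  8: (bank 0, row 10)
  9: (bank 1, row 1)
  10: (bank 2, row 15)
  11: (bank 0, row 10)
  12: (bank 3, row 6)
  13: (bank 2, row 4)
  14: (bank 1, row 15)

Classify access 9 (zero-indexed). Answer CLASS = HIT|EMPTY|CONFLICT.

0: bank 1 row 11 — prev 11 → HIT
1: bank 3 row 14 — prev None → EMPTY
2: bank 2 row 15 — prev None → EMPTY
3: bank 3 row 6 — prev 14 → CONFLICT
4: bank 4 row 7 — prev None → EMPTY
5: bank 3 row 6 — prev 6 → HIT
6: bank 1 row 1 — prev 11 → CONFLICT
7: bank 0 row 10 — prev 1 → CONFLICT
8: bank 0 row 10 — prev 10 → HIT
9: bank 1 row 1 — prev 1 → HIT
10: bank 2 row 15 — prev 15 → HIT
11: bank 0 row 10 — prev 10 → HIT
12: bank 3 row 6 — prev 6 → HIT
13: bank 2 row 4 — prev 15 → CONFLICT
14: bank 1 row 15 — prev 1 → CONFLICT

CLASS = HIT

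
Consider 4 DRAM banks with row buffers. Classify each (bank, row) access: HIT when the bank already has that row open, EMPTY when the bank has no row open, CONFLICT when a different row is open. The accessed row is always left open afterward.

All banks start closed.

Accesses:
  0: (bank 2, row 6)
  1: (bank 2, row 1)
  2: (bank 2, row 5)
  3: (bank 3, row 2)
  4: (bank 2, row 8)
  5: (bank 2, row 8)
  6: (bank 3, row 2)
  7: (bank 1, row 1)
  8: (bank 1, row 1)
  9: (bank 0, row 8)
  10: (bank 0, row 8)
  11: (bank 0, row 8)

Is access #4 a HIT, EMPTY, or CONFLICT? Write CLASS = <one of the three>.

CLASS = CONFLICT

0: bank 2 row 6 — prev None → EMPTY
1: bank 2 row 1 — prev 6 → CONFLICT
2: bank 2 row 5 — prev 1 → CONFLICT
3: bank 3 row 2 — prev None → EMPTY
4: bank 2 row 8 — prev 5 → CONFLICT
5: bank 2 row 8 — prev 8 → HIT
6: bank 3 row 2 — prev 2 → HIT
7: bank 1 row 1 — prev None → EMPTY
8: bank 1 row 1 — prev 1 → HIT
9: bank 0 row 8 — prev None → EMPTY
10: bank 0 row 8 — prev 8 → HIT
11: bank 0 row 8 — prev 8 → HIT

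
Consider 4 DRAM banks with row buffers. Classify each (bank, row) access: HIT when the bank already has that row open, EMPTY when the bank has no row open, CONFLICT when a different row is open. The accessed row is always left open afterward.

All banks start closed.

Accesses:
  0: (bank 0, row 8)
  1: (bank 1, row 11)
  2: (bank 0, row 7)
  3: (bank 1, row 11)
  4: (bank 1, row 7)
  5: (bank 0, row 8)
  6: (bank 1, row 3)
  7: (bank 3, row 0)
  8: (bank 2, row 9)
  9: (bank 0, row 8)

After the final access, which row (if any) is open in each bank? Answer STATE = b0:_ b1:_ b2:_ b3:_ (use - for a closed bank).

STATE = b0:8 b1:3 b2:9 b3:0

step 0: bank0 None->8 [EMPTY]
step 1: bank1 None->11 [EMPTY]
step 2: bank0 8->7 [CONFLICT]
step 3: bank1 11->11 [HIT]
step 4: bank1 11->7 [CONFLICT]
step 5: bank0 7->8 [CONFLICT]
step 6: bank1 7->3 [CONFLICT]
step 7: bank3 None->0 [EMPTY]
step 8: bank2 None->9 [EMPTY]
step 9: bank0 8->8 [HIT]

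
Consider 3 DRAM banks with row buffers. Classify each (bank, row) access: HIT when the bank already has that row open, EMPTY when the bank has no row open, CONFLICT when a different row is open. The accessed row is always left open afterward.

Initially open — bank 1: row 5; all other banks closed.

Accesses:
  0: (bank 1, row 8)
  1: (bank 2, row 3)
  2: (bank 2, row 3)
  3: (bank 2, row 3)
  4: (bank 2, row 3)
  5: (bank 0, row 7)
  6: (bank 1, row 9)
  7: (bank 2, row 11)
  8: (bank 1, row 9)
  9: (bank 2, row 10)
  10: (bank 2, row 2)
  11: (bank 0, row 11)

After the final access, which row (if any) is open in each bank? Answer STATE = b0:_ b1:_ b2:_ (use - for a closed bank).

STATE = b0:11 b1:9 b2:2

0: bank 1 row 8 — prev 5 → CONFLICT
1: bank 2 row 3 — prev None → EMPTY
2: bank 2 row 3 — prev 3 → HIT
3: bank 2 row 3 — prev 3 → HIT
4: bank 2 row 3 — prev 3 → HIT
5: bank 0 row 7 — prev None → EMPTY
6: bank 1 row 9 — prev 8 → CONFLICT
7: bank 2 row 11 — prev 3 → CONFLICT
8: bank 1 row 9 — prev 9 → HIT
9: bank 2 row 10 — prev 11 → CONFLICT
10: bank 2 row 2 — prev 10 → CONFLICT
11: bank 0 row 11 — prev 7 → CONFLICT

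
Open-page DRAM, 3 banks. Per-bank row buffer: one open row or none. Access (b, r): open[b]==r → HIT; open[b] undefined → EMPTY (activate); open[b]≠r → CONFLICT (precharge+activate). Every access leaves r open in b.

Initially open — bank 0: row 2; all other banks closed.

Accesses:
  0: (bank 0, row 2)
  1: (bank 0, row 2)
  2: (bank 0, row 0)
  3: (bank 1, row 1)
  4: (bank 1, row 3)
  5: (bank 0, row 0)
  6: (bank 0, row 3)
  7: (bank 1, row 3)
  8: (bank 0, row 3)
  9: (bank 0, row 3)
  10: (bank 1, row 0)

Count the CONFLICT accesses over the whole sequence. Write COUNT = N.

step 0: bank0 2->2 [HIT]
step 1: bank0 2->2 [HIT]
step 2: bank0 2->0 [CONFLICT]
step 3: bank1 None->1 [EMPTY]
step 4: bank1 1->3 [CONFLICT]
step 5: bank0 0->0 [HIT]
step 6: bank0 0->3 [CONFLICT]
step 7: bank1 3->3 [HIT]
step 8: bank0 3->3 [HIT]
step 9: bank0 3->3 [HIT]
step 10: bank1 3->0 [CONFLICT]

COUNT = 4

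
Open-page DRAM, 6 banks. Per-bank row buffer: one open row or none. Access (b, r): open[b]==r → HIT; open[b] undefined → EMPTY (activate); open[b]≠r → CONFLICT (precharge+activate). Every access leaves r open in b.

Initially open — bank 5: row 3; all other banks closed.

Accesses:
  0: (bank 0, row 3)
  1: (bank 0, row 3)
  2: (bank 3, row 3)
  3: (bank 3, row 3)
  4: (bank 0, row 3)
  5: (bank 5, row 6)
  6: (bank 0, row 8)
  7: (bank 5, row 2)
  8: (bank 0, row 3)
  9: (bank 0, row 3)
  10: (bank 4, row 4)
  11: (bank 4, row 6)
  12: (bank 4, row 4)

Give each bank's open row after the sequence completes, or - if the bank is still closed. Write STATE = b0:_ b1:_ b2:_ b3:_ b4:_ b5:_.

STATE = b0:3 b1:- b2:- b3:3 b4:4 b5:2

#0 (0,3) E
#1 (0,3) H  (was 3)
#2 (3,3) E
#3 (3,3) H  (was 3)
#4 (0,3) H  (was 3)
#5 (5,6) C  (was 3)
#6 (0,8) C  (was 3)
#7 (5,2) C  (was 6)
#8 (0,3) C  (was 8)
#9 (0,3) H  (was 3)
#10 (4,4) E
#11 (4,6) C  (was 4)
#12 (4,4) C  (was 6)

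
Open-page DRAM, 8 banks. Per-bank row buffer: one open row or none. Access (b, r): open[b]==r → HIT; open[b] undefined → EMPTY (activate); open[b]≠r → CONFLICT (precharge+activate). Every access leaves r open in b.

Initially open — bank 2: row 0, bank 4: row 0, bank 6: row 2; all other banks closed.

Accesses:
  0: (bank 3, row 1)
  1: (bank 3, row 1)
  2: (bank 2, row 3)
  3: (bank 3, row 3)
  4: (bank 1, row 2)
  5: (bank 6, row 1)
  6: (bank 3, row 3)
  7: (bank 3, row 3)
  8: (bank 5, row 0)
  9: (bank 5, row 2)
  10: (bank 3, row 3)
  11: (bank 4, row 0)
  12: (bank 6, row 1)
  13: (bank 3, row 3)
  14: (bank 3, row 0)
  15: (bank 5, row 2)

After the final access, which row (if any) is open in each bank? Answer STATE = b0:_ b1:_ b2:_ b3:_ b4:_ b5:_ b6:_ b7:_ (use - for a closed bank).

  [0] b3 r1: no row ⇒ E
  [1] b3 r1: had r1 ⇒ H
  [2] b2 r3: had r0 ⇒ C
  [3] b3 r3: had r1 ⇒ C
  [4] b1 r2: no row ⇒ E
  [5] b6 r1: had r2 ⇒ C
  [6] b3 r3: had r3 ⇒ H
  [7] b3 r3: had r3 ⇒ H
  [8] b5 r0: no row ⇒ E
  [9] b5 r2: had r0 ⇒ C
  [10] b3 r3: had r3 ⇒ H
  [11] b4 r0: had r0 ⇒ H
  [12] b6 r1: had r1 ⇒ H
  [13] b3 r3: had r3 ⇒ H
  [14] b3 r0: had r3 ⇒ C
  [15] b5 r2: had r2 ⇒ H

STATE = b0:- b1:2 b2:3 b3:0 b4:0 b5:2 b6:1 b7:-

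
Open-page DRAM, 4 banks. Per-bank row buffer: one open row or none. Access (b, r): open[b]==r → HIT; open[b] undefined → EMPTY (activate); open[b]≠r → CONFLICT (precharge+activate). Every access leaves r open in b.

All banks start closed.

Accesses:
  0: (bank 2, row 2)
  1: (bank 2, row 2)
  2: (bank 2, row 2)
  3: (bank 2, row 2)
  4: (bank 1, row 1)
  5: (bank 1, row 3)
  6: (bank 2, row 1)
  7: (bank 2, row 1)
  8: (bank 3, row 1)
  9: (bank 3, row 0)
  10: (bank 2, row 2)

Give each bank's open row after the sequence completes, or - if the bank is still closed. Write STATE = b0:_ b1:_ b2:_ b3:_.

STATE = b0:- b1:3 b2:2 b3:0

  [0] b2 r2: no row ⇒ E
  [1] b2 r2: had r2 ⇒ H
  [2] b2 r2: had r2 ⇒ H
  [3] b2 r2: had r2 ⇒ H
  [4] b1 r1: no row ⇒ E
  [5] b1 r3: had r1 ⇒ C
  [6] b2 r1: had r2 ⇒ C
  [7] b2 r1: had r1 ⇒ H
  [8] b3 r1: no row ⇒ E
  [9] b3 r0: had r1 ⇒ C
  [10] b2 r2: had r1 ⇒ C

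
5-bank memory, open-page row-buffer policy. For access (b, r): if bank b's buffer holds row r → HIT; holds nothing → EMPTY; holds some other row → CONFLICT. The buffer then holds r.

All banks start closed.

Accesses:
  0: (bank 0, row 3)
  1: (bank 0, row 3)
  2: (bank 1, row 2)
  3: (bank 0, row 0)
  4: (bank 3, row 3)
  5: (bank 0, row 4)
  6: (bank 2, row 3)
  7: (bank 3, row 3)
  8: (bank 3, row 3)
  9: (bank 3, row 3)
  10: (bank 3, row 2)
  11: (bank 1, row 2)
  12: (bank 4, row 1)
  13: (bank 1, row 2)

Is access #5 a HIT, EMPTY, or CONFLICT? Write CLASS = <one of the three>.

CLASS = CONFLICT

step 0: bank0 None->3 [EMPTY]
step 1: bank0 3->3 [HIT]
step 2: bank1 None->2 [EMPTY]
step 3: bank0 3->0 [CONFLICT]
step 4: bank3 None->3 [EMPTY]
step 5: bank0 0->4 [CONFLICT]
step 6: bank2 None->3 [EMPTY]
step 7: bank3 3->3 [HIT]
step 8: bank3 3->3 [HIT]
step 9: bank3 3->3 [HIT]
step 10: bank3 3->2 [CONFLICT]
step 11: bank1 2->2 [HIT]
step 12: bank4 None->1 [EMPTY]
step 13: bank1 2->2 [HIT]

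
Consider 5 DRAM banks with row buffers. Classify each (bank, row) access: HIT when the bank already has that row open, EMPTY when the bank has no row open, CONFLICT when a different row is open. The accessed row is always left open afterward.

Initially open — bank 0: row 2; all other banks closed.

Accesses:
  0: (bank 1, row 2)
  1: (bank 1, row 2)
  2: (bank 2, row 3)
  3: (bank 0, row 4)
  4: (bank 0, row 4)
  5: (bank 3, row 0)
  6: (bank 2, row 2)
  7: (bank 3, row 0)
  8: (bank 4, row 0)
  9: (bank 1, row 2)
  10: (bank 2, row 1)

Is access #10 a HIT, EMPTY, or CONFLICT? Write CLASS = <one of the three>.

CLASS = CONFLICT

#0 (1,2) E
#1 (1,2) H  (was 2)
#2 (2,3) E
#3 (0,4) C  (was 2)
#4 (0,4) H  (was 4)
#5 (3,0) E
#6 (2,2) C  (was 3)
#7 (3,0) H  (was 0)
#8 (4,0) E
#9 (1,2) H  (was 2)
#10 (2,1) C  (was 2)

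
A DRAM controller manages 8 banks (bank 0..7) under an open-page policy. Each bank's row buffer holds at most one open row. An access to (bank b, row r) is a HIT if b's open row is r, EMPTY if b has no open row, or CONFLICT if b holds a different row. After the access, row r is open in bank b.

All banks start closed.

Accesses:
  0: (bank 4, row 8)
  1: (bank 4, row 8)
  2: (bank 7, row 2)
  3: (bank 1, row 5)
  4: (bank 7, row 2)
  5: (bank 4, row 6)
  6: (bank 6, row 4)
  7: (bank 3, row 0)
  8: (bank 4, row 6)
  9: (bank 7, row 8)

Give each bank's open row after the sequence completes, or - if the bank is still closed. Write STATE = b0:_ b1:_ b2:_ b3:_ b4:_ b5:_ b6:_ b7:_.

#0 (4,8) E
#1 (4,8) H  (was 8)
#2 (7,2) E
#3 (1,5) E
#4 (7,2) H  (was 2)
#5 (4,6) C  (was 8)
#6 (6,4) E
#7 (3,0) E
#8 (4,6) H  (was 6)
#9 (7,8) C  (was 2)

STATE = b0:- b1:5 b2:- b3:0 b4:6 b5:- b6:4 b7:8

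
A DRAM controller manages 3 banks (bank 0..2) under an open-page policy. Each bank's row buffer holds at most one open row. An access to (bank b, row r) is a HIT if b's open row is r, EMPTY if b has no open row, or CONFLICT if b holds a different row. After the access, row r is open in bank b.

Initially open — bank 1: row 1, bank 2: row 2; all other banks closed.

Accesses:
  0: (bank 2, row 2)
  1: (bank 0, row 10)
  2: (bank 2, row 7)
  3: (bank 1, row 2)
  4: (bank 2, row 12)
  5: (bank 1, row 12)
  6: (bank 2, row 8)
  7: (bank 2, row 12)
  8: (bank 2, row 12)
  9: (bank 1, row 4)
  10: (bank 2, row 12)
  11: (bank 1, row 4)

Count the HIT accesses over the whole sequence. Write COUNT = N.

COUNT = 4

0: bank 2 row 2 — prev 2 → HIT
1: bank 0 row 10 — prev None → EMPTY
2: bank 2 row 7 — prev 2 → CONFLICT
3: bank 1 row 2 — prev 1 → CONFLICT
4: bank 2 row 12 — prev 7 → CONFLICT
5: bank 1 row 12 — prev 2 → CONFLICT
6: bank 2 row 8 — prev 12 → CONFLICT
7: bank 2 row 12 — prev 8 → CONFLICT
8: bank 2 row 12 — prev 12 → HIT
9: bank 1 row 4 — prev 12 → CONFLICT
10: bank 2 row 12 — prev 12 → HIT
11: bank 1 row 4 — prev 4 → HIT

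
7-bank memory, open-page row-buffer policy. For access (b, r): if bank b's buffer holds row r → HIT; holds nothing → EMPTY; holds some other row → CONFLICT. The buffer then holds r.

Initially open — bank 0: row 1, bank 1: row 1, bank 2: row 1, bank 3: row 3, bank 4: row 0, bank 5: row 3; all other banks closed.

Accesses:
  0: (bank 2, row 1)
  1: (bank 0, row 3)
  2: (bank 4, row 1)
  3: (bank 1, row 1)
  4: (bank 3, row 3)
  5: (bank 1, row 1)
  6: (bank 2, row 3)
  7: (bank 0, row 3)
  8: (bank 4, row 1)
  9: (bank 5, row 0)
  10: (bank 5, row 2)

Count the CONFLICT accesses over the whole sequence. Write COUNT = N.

  [0] b2 r1: had r1 ⇒ H
  [1] b0 r3: had r1 ⇒ C
  [2] b4 r1: had r0 ⇒ C
  [3] b1 r1: had r1 ⇒ H
  [4] b3 r3: had r3 ⇒ H
  [5] b1 r1: had r1 ⇒ H
  [6] b2 r3: had r1 ⇒ C
  [7] b0 r3: had r3 ⇒ H
  [8] b4 r1: had r1 ⇒ H
  [9] b5 r0: had r3 ⇒ C
  [10] b5 r2: had r0 ⇒ C

COUNT = 5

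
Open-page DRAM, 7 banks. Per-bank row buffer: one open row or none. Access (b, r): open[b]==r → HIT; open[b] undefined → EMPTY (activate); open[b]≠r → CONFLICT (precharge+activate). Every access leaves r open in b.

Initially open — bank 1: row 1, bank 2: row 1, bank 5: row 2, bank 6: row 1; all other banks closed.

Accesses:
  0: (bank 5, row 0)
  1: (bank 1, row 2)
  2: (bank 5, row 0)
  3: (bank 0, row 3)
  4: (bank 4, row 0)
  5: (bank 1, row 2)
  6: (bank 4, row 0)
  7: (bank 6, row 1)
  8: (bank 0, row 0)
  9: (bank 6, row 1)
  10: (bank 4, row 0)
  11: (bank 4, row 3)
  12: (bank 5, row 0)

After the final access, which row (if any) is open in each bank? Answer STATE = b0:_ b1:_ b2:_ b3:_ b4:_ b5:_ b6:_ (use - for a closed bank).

STATE = b0:0 b1:2 b2:1 b3:- b4:3 b5:0 b6:1

step 0: bank5 2->0 [CONFLICT]
step 1: bank1 1->2 [CONFLICT]
step 2: bank5 0->0 [HIT]
step 3: bank0 None->3 [EMPTY]
step 4: bank4 None->0 [EMPTY]
step 5: bank1 2->2 [HIT]
step 6: bank4 0->0 [HIT]
step 7: bank6 1->1 [HIT]
step 8: bank0 3->0 [CONFLICT]
step 9: bank6 1->1 [HIT]
step 10: bank4 0->0 [HIT]
step 11: bank4 0->3 [CONFLICT]
step 12: bank5 0->0 [HIT]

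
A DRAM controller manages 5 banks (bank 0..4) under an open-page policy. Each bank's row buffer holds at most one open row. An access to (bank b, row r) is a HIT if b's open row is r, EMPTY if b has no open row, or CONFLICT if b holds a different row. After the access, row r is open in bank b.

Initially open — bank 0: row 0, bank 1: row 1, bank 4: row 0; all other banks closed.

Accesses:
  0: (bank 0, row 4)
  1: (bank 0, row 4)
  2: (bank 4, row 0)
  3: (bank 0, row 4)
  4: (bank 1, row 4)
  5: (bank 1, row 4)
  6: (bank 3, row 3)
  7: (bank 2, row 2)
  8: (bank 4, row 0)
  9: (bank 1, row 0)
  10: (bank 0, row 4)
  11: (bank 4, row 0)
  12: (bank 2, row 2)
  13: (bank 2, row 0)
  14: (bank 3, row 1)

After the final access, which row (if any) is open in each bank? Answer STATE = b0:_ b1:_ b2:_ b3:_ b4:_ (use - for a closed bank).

0: bank 0 row 4 — prev 0 → CONFLICT
1: bank 0 row 4 — prev 4 → HIT
2: bank 4 row 0 — prev 0 → HIT
3: bank 0 row 4 — prev 4 → HIT
4: bank 1 row 4 — prev 1 → CONFLICT
5: bank 1 row 4 — prev 4 → HIT
6: bank 3 row 3 — prev None → EMPTY
7: bank 2 row 2 — prev None → EMPTY
8: bank 4 row 0 — prev 0 → HIT
9: bank 1 row 0 — prev 4 → CONFLICT
10: bank 0 row 4 — prev 4 → HIT
11: bank 4 row 0 — prev 0 → HIT
12: bank 2 row 2 — prev 2 → HIT
13: bank 2 row 0 — prev 2 → CONFLICT
14: bank 3 row 1 — prev 3 → CONFLICT

STATE = b0:4 b1:0 b2:0 b3:1 b4:0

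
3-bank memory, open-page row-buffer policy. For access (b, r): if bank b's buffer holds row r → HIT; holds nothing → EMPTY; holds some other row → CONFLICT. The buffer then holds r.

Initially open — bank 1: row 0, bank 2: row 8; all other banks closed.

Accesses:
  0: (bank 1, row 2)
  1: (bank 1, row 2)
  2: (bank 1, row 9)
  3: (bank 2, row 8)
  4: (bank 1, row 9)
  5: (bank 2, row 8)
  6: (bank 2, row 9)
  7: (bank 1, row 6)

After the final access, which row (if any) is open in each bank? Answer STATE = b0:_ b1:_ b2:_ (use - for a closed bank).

STATE = b0:- b1:6 b2:9

step 0: bank1 0->2 [CONFLICT]
step 1: bank1 2->2 [HIT]
step 2: bank1 2->9 [CONFLICT]
step 3: bank2 8->8 [HIT]
step 4: bank1 9->9 [HIT]
step 5: bank2 8->8 [HIT]
step 6: bank2 8->9 [CONFLICT]
step 7: bank1 9->6 [CONFLICT]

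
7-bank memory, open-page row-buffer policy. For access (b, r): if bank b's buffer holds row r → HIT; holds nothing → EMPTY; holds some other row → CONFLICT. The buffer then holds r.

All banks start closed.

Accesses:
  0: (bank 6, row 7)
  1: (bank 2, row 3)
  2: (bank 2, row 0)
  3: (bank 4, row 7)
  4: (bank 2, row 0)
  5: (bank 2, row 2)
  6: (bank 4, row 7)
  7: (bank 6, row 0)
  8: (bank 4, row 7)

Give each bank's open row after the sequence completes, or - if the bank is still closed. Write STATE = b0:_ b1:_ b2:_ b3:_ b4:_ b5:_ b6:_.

STATE = b0:- b1:- b2:2 b3:- b4:7 b5:- b6:0

  [0] b6 r7: no row ⇒ E
  [1] b2 r3: no row ⇒ E
  [2] b2 r0: had r3 ⇒ C
  [3] b4 r7: no row ⇒ E
  [4] b2 r0: had r0 ⇒ H
  [5] b2 r2: had r0 ⇒ C
  [6] b4 r7: had r7 ⇒ H
  [7] b6 r0: had r7 ⇒ C
  [8] b4 r7: had r7 ⇒ H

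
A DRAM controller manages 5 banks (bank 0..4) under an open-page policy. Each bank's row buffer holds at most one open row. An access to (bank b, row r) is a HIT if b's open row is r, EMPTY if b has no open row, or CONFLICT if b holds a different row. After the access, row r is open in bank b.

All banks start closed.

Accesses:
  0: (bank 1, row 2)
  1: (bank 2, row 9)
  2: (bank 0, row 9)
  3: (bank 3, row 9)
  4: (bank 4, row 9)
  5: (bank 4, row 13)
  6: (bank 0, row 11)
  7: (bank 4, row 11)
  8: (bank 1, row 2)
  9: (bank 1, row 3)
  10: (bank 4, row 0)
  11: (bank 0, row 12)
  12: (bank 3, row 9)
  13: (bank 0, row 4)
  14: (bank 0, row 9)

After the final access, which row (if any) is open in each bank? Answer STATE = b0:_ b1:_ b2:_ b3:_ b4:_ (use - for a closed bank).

  [0] b1 r2: no row ⇒ E
  [1] b2 r9: no row ⇒ E
  [2] b0 r9: no row ⇒ E
  [3] b3 r9: no row ⇒ E
  [4] b4 r9: no row ⇒ E
  [5] b4 r13: had r9 ⇒ C
  [6] b0 r11: had r9 ⇒ C
  [7] b4 r11: had r13 ⇒ C
  [8] b1 r2: had r2 ⇒ H
  [9] b1 r3: had r2 ⇒ C
  [10] b4 r0: had r11 ⇒ C
  [11] b0 r12: had r11 ⇒ C
  [12] b3 r9: had r9 ⇒ H
  [13] b0 r4: had r12 ⇒ C
  [14] b0 r9: had r4 ⇒ C

STATE = b0:9 b1:3 b2:9 b3:9 b4:0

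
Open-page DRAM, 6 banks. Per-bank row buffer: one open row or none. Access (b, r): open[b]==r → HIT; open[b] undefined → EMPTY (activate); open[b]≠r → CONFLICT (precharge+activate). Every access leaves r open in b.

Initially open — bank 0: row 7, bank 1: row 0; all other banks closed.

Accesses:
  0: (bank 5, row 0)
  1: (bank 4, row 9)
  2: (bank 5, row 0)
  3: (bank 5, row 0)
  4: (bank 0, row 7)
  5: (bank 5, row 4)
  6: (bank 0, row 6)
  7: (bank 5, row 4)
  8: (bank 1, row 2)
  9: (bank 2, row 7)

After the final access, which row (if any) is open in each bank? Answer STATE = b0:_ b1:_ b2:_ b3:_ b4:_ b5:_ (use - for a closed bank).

STATE = b0:6 b1:2 b2:7 b3:- b4:9 b5:4

#0 (5,0) E
#1 (4,9) E
#2 (5,0) H  (was 0)
#3 (5,0) H  (was 0)
#4 (0,7) H  (was 7)
#5 (5,4) C  (was 0)
#6 (0,6) C  (was 7)
#7 (5,4) H  (was 4)
#8 (1,2) C  (was 0)
#9 (2,7) E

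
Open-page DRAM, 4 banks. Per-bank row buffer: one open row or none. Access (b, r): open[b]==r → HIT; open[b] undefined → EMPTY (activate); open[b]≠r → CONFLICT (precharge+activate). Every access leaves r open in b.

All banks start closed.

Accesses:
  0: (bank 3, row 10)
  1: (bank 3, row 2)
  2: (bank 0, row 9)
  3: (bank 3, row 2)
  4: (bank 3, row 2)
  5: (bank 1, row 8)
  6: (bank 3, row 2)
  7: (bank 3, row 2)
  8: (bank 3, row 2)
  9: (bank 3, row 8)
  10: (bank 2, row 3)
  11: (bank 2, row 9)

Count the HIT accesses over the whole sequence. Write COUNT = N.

0: bank 3 row 10 — prev None → EMPTY
1: bank 3 row 2 — prev 10 → CONFLICT
2: bank 0 row 9 — prev None → EMPTY
3: bank 3 row 2 — prev 2 → HIT
4: bank 3 row 2 — prev 2 → HIT
5: bank 1 row 8 — prev None → EMPTY
6: bank 3 row 2 — prev 2 → HIT
7: bank 3 row 2 — prev 2 → HIT
8: bank 3 row 2 — prev 2 → HIT
9: bank 3 row 8 — prev 2 → CONFLICT
10: bank 2 row 3 — prev None → EMPTY
11: bank 2 row 9 — prev 3 → CONFLICT

COUNT = 5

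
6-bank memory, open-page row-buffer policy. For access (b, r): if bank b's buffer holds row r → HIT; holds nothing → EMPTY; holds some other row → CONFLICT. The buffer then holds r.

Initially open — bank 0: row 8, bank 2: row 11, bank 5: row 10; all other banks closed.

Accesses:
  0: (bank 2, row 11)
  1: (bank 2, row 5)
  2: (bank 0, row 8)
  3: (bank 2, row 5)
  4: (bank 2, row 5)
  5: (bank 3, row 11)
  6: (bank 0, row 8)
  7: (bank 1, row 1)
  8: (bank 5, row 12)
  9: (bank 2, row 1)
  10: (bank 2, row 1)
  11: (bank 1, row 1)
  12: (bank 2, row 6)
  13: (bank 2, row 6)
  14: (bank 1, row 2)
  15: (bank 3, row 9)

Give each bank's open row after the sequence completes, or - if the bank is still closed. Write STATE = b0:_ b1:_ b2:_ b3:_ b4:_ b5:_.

STATE = b0:8 b1:2 b2:6 b3:9 b4:- b5:12

  [0] b2 r11: had r11 ⇒ H
  [1] b2 r5: had r11 ⇒ C
  [2] b0 r8: had r8 ⇒ H
  [3] b2 r5: had r5 ⇒ H
  [4] b2 r5: had r5 ⇒ H
  [5] b3 r11: no row ⇒ E
  [6] b0 r8: had r8 ⇒ H
  [7] b1 r1: no row ⇒ E
  [8] b5 r12: had r10 ⇒ C
  [9] b2 r1: had r5 ⇒ C
  [10] b2 r1: had r1 ⇒ H
  [11] b1 r1: had r1 ⇒ H
  [12] b2 r6: had r1 ⇒ C
  [13] b2 r6: had r6 ⇒ H
  [14] b1 r2: had r1 ⇒ C
  [15] b3 r9: had r11 ⇒ C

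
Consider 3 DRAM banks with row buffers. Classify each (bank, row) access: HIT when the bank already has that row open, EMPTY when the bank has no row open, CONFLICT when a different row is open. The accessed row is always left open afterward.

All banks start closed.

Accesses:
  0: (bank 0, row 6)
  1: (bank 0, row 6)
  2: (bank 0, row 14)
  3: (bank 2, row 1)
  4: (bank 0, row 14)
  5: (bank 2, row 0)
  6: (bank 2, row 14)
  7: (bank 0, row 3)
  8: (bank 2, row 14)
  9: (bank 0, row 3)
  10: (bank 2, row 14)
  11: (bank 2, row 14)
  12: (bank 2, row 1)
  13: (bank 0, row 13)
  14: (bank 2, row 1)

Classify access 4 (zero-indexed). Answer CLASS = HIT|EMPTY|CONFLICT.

0: bank 0 row 6 — prev None → EMPTY
1: bank 0 row 6 — prev 6 → HIT
2: bank 0 row 14 — prev 6 → CONFLICT
3: bank 2 row 1 — prev None → EMPTY
4: bank 0 row 14 — prev 14 → HIT
5: bank 2 row 0 — prev 1 → CONFLICT
6: bank 2 row 14 — prev 0 → CONFLICT
7: bank 0 row 3 — prev 14 → CONFLICT
8: bank 2 row 14 — prev 14 → HIT
9: bank 0 row 3 — prev 3 → HIT
10: bank 2 row 14 — prev 14 → HIT
11: bank 2 row 14 — prev 14 → HIT
12: bank 2 row 1 — prev 14 → CONFLICT
13: bank 0 row 13 — prev 3 → CONFLICT
14: bank 2 row 1 — prev 1 → HIT

CLASS = HIT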